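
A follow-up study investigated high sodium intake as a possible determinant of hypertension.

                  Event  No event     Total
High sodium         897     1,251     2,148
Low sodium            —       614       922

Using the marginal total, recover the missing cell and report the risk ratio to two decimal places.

1.25

The missing cell is in the unexposed row: 922 − 614 = 308.
So a = 897, b = 1251, c = 308, d = 614.
RR = [a/(a+b)] / [c/(c+d)] = (897/2148) / (308/922) = 0.41760/0.33406 = 1.25008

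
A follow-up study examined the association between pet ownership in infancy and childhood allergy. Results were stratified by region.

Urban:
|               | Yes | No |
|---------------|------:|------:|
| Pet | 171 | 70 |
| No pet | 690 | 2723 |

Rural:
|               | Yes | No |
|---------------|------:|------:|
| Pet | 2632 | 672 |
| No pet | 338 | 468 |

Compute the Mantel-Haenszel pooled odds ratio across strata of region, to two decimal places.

6.24

OR_MH = Σ(aᵢdᵢ/nᵢ) / Σ(bᵢcᵢ/nᵢ), where nᵢ is the stratum total.
Stratum 1 (Urban): n = 3654; a·d/n = 171·2723/3654 = 127.4310; b·c/n = 70·690/3654 = 13.2184
Stratum 2 (Rural): n = 4110; a·d/n = 2632·468/4110 = 299.7022; b·c/n = 672·338/4110 = 55.2642
OR_MH = (127.4310 + 299.7022) / (13.2184 + 55.2642) = 427.1332 / 68.4826 = 6.23710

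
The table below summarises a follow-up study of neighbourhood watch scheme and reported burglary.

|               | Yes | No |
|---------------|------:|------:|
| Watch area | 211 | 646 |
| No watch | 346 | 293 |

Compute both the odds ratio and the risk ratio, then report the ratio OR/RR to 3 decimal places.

0.608

Cells: a = 211, b = 646, c = 346, d = 293.
OR = (211·293)/(646·346) = 61823/223516 = 0.27659
Risk in exposed = 211/857 = 0.24621; risk in unexposed = 346/639 = 0.54147; RR = 0.45470
OR/RR = 0.27659 / 0.45470 = 0.60830
The outcome is not rare, so the OR lies further from 1 than the RR.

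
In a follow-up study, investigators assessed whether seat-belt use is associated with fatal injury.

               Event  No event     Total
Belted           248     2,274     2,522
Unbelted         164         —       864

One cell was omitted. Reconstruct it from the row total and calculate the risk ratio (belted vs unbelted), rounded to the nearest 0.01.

The missing cell is in the unexposed row: 864 − 164 = 700.
So a = 248, b = 2274, c = 164, d = 700.
RR = [a/(a+b)] / [c/(c+d)] = (248/2522) / (164/864) = 0.09833/0.18981 = 0.51806

0.52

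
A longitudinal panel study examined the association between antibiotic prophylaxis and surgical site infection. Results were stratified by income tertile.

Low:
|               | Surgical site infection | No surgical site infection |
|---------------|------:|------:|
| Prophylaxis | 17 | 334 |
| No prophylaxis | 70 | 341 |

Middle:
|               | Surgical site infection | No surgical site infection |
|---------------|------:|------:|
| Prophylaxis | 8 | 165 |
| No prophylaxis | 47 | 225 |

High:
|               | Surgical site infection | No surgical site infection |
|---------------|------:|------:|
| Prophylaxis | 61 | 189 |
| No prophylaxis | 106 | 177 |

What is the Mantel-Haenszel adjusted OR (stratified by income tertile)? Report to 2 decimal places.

0.37

OR_MH = Σ(aᵢdᵢ/nᵢ) / Σ(bᵢcᵢ/nᵢ), where nᵢ is the stratum total.
Stratum 1 (Low): n = 762; a·d/n = 17·341/762 = 7.6076; b·c/n = 334·70/762 = 30.6824
Stratum 2 (Middle): n = 445; a·d/n = 8·225/445 = 4.0449; b·c/n = 165·47/445 = 17.4270
Stratum 3 (High): n = 533; a·d/n = 61·177/533 = 20.2570; b·c/n = 189·106/533 = 37.5872
OR_MH = (7.6076 + 4.0449 + 20.2570) / (30.6824 + 17.4270 + 37.5872) = 31.9096 / 85.6966 = 0.37236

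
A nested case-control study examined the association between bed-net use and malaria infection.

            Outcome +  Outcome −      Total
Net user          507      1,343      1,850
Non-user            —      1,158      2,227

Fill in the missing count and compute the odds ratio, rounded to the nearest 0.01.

0.41

The missing cell is in the unexposed row: 2227 − 1158 = 1069.
So a = 507, b = 1343, c = 1069, d = 1158.
OR = (a·d)/(b·c) = (507 × 1158) / (1343 × 1069) = 587106 / 1435667 = 0.40894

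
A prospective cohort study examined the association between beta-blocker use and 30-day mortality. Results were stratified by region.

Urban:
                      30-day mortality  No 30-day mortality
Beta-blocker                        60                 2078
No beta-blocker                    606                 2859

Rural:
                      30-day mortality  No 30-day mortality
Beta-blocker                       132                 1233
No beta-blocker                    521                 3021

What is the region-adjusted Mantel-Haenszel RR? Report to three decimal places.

RR_MH = Σ(aᵢ·n₀ᵢ/nᵢ) / Σ(cᵢ·n₁ᵢ/nᵢ), with n₁ᵢ = aᵢ+bᵢ (exposed), n₀ᵢ = cᵢ+dᵢ (unexposed), nᵢ = n₁ᵢ+n₀ᵢ.
Stratum 1 (Urban): n₁ = 2138, n₀ = 3465, n = 5603; a·n₀/n = 60·3465/5603 = 37.1051; c·n₁/n = 606·2138/5603 = 231.2383
Stratum 2 (Rural): n₁ = 1365, n₀ = 3542, n = 4907; a·n₀/n = 132·3542/4907 = 95.2810; c·n₁/n = 521·1365/4907 = 144.9287
RR_MH = (37.1051 + 95.2810) / (231.2383 + 144.9287) = 132.3861 / 376.1669 = 0.35193

0.352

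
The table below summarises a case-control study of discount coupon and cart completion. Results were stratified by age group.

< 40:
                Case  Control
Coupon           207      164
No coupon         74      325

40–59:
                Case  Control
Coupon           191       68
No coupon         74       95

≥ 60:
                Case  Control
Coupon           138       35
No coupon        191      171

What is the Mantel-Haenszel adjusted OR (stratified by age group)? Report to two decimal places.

4.35

OR_MH = Σ(aᵢdᵢ/nᵢ) / Σ(bᵢcᵢ/nᵢ), where nᵢ is the stratum total.
Stratum 1 (< 40): n = 770; a·d/n = 207·325/770 = 87.3701; b·c/n = 164·74/770 = 15.7610
Stratum 2 (40–59): n = 428; a·d/n = 191·95/428 = 42.3949; b·c/n = 68·74/428 = 11.7570
Stratum 3 (≥ 60): n = 535; a·d/n = 138·171/535 = 44.1084; b·c/n = 35·191/535 = 12.4953
OR_MH = (87.3701 + 42.3949 + 44.1084) / (15.7610 + 11.7570 + 12.4953) = 173.8734 / 40.0134 = 4.34538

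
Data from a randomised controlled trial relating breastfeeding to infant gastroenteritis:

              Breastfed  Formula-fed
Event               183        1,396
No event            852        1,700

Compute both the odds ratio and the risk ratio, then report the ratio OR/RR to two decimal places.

Reading the table with exposure as columns: a = 183 (Breastfed, case), b = 852 (Breastfed, non-case), c = 1396 (Formula-fed, case), d = 1700.
OR = (183·1700)/(852·1396) = 311100/1189392 = 0.26156
Risk in exposed = 183/1035 = 0.17681; risk in unexposed = 1396/3096 = 0.45090; RR = 0.39213
OR/RR = 0.26156 / 0.39213 = 0.66704
The outcome is not rare, so the OR lies further from 1 than the RR.

0.67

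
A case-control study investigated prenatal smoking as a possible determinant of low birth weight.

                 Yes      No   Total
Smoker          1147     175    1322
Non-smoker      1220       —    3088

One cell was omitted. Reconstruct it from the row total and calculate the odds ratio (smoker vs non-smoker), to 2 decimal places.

10.04

The missing cell is in the unexposed row: 3088 − 1220 = 1868.
So a = 1147, b = 175, c = 1220, d = 1868.
OR = (a·d)/(b·c) = (1147 × 1868) / (175 × 1220) = 2142596 / 213500 = 10.03558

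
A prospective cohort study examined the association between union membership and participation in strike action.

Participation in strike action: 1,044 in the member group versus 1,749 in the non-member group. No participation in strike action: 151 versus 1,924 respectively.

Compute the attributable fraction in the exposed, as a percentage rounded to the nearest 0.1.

45.5

From the description: a = 1044, b = 151, c = 1749, d = 1924.
Risk in exposed = 1044/1195 = 0.87364; risk in unexposed = 1749/3673 = 0.47618.
RR = 0.87364/0.47618 = 1.83469
AR% = (RR − 1)/RR × 100 = (1.83469 − 1)/1.83469 × 100 = 45.4950%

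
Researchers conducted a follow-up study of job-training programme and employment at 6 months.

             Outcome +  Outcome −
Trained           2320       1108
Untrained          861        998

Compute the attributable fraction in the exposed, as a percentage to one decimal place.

31.6

Cells: a = 2320, b = 1108, c = 861, d = 998.
Risk in exposed = 2320/3428 = 0.67678; risk in unexposed = 861/1859 = 0.46315.
RR = 0.67678/0.46315 = 1.46125
AR% = (RR − 1)/RR × 100 = (1.46125 − 1)/1.46125 × 100 = 31.5653%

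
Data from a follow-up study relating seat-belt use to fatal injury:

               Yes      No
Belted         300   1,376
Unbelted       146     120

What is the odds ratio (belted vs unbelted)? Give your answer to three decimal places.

Cells: a = 300, b = 1376, c = 146, d = 120.
OR = (a·d)/(b·c) = (300 × 120) / (1376 × 146) = 36000 / 200896 = 0.17920
Exposure is associated with lower odds of fatal injury (OR = 0.18 < 1).

0.179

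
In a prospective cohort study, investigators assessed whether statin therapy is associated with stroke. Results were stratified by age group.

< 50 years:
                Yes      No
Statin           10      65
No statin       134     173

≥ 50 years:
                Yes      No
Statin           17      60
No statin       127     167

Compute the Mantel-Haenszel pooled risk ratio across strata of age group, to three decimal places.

0.408

RR_MH = Σ(aᵢ·n₀ᵢ/nᵢ) / Σ(cᵢ·n₁ᵢ/nᵢ), with n₁ᵢ = aᵢ+bᵢ (exposed), n₀ᵢ = cᵢ+dᵢ (unexposed), nᵢ = n₁ᵢ+n₀ᵢ.
Stratum 1 (< 50 years): n₁ = 75, n₀ = 307, n = 382; a·n₀/n = 10·307/382 = 8.0366; c·n₁/n = 134·75/382 = 26.3089
Stratum 2 (≥ 50 years): n₁ = 77, n₀ = 294, n = 371; a·n₀/n = 17·294/371 = 13.4717; c·n₁/n = 127·77/371 = 26.3585
RR_MH = (8.0366 + 13.4717) / (26.3089 + 26.3585) = 21.5083 / 52.6674 = 0.40838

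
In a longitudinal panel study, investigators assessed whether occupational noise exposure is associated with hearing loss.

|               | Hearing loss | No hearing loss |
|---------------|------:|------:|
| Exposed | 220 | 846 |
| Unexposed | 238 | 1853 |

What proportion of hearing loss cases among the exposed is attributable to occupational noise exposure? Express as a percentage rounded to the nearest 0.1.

Cells: a = 220, b = 846, c = 238, d = 1853.
Risk in exposed = 220/1066 = 0.20638; risk in unexposed = 238/2091 = 0.11382.
RR = 0.20638/0.11382 = 1.81319
AR% = (RR − 1)/RR × 100 = (1.81319 − 1)/1.81319 × 100 = 44.8485%

44.8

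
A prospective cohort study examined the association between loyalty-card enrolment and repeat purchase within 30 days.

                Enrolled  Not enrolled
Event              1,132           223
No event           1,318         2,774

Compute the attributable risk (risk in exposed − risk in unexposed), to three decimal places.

Reading the table with exposure as columns: a = 1132 (Enrolled, case), b = 1318 (Enrolled, non-case), c = 223 (Not enrolled, case), d = 2774.
Risk in exposed = 1132/2450 = 0.462041; risk in unexposed = 223/2997 = 0.074408.
Risk difference = 0.462041 − 0.074408 = 0.387633

0.388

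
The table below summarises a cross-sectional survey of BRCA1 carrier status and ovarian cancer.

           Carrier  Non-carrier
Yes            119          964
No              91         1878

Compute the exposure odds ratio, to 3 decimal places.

Reading the table with exposure as columns: a = 119 (Carrier, case), b = 91 (Carrier, non-case), c = 964 (Non-carrier, case), d = 1878.
OR = (a·d)/(b·c) = (119 × 1878) / (91 × 964) = 223482 / 87724 = 2.54756
The odds of ovarian cancer are about 2.55 times as high in the carrier group.

2.548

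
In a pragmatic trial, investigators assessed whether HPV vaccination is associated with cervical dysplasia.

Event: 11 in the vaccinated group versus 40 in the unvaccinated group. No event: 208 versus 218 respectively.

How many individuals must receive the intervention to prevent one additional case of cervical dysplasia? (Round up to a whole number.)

10

Risk in treated group = 11/219 = 0.05023; risk in control = 40/258 = 0.15504.
Absolute risk reduction = 0.15504 − 0.05023 = 0.10481
NNT = 1 / ARR = 1 / 0.10481 = 9.541 → round up → 10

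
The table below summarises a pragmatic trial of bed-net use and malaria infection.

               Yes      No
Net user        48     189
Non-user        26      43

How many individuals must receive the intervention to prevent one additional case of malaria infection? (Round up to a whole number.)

6

Risk in treated group = 48/237 = 0.20253; risk in control = 26/69 = 0.37681.
Absolute risk reduction = 0.37681 − 0.20253 = 0.17428
NNT = 1 / ARR = 1 / 0.17428 = 5.738 → round up → 6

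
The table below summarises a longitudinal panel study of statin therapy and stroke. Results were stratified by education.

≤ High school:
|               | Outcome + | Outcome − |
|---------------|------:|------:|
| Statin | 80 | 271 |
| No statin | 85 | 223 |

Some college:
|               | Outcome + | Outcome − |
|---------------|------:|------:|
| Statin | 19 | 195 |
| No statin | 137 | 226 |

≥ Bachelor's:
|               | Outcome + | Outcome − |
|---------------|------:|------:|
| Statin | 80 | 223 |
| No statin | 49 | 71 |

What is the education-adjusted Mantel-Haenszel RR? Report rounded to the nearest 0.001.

RR_MH = Σ(aᵢ·n₀ᵢ/nᵢ) / Σ(cᵢ·n₁ᵢ/nᵢ), with n₁ᵢ = aᵢ+bᵢ (exposed), n₀ᵢ = cᵢ+dᵢ (unexposed), nᵢ = n₁ᵢ+n₀ᵢ.
Stratum 1 (≤ High school): n₁ = 351, n₀ = 308, n = 659; a·n₀/n = 80·308/659 = 37.3900; c·n₁/n = 85·351/659 = 45.2731
Stratum 2 (Some college): n₁ = 214, n₀ = 363, n = 577; a·n₀/n = 19·363/577 = 11.9532; c·n₁/n = 137·214/577 = 50.8111
Stratum 3 (≥ Bachelor's): n₁ = 303, n₀ = 120, n = 423; a·n₀/n = 80·120/423 = 22.6950; c·n₁/n = 49·303/423 = 35.0993
RR_MH = (37.3900 + 11.9532 + 22.6950) / (45.2731 + 50.8111 + 35.0993) = 72.0382 / 131.1835 = 0.54914

0.549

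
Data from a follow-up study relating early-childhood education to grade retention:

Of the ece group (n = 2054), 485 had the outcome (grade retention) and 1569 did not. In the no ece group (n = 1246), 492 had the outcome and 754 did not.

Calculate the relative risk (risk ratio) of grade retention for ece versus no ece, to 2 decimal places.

From the description: a = 485, b = 1569, c = 492, d = 754.
Risk in exposed = 485/2054 = 0.23612; risk in unexposed = 492/1246 = 0.39486.
RR = 0.23612 / 0.39486 = 0.59799
The risk is 40% lower among the exposed than among the unexposed.

0.60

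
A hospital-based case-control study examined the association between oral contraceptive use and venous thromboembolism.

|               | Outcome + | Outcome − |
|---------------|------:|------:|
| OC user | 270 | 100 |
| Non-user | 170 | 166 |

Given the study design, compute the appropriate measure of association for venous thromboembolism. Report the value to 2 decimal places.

Cells: a = 270, b = 100, c = 170, d = 166.
This is a hospital-based case-control study: participants were sampled on outcome status, so risks in the source population cannot be estimated directly — relative risk is not valid here. The odds ratio is the appropriate measure.
OR = (a·d)/(b·c) = (270 × 166) / (100 × 170) = 44820 / 17000 = 2.63647

2.64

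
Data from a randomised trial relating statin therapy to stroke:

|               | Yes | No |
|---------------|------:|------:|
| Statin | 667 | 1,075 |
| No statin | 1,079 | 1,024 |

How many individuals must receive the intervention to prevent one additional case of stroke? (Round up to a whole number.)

Risk in treated group = 667/1742 = 0.38289; risk in control = 1079/2103 = 0.51308.
Absolute risk reduction = 0.51308 − 0.38289 = 0.13018
NNT = 1 / ARR = 1 / 0.13018 = 7.681 → round up → 8

8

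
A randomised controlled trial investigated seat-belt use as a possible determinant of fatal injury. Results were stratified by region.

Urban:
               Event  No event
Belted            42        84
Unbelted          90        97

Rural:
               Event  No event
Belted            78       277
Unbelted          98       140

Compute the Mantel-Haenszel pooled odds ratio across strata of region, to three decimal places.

OR_MH = Σ(aᵢdᵢ/nᵢ) / Σ(bᵢcᵢ/nᵢ), where nᵢ is the stratum total.
Stratum 1 (Urban): n = 313; a·d/n = 42·97/313 = 13.0160; b·c/n = 84·90/313 = 24.1534
Stratum 2 (Rural): n = 593; a·d/n = 78·140/593 = 18.4148; b·c/n = 277·98/593 = 45.7774
OR_MH = (13.0160 + 18.4148) / (24.1534 + 45.7774) = 31.4308 / 69.9308 = 0.44946

0.449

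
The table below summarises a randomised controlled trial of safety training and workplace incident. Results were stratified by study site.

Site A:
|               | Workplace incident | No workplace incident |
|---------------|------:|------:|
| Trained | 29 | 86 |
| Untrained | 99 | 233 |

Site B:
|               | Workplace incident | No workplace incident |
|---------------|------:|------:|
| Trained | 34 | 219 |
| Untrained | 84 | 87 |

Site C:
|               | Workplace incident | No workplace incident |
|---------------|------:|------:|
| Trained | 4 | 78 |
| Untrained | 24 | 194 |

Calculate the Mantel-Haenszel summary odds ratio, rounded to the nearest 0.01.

OR_MH = Σ(aᵢdᵢ/nᵢ) / Σ(bᵢcᵢ/nᵢ), where nᵢ is the stratum total.
Stratum 1 (Site A): n = 447; a·d/n = 29·233/447 = 15.1163; b·c/n = 86·99/447 = 19.0470
Stratum 2 (Site B): n = 424; a·d/n = 34·87/424 = 6.9764; b·c/n = 219·84/424 = 43.3868
Stratum 3 (Site C): n = 300; a·d/n = 4·194/300 = 2.5867; b·c/n = 78·24/300 = 6.2400
OR_MH = (15.1163 + 6.9764 + 2.5867) / (19.0470 + 43.3868 + 6.2400) = 24.6794 / 68.6738 = 0.35937

0.36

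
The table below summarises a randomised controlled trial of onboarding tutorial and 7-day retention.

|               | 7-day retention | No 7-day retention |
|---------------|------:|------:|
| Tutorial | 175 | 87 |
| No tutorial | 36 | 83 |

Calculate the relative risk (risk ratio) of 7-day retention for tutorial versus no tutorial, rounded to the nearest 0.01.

2.21

Cells: a = 175, b = 87, c = 36, d = 83.
Risk in exposed = 175/262 = 0.66794; risk in unexposed = 36/119 = 0.30252.
RR = 0.66794 / 0.30252 = 2.20791
The risk among the exposed is 2.21 times that among the unexposed.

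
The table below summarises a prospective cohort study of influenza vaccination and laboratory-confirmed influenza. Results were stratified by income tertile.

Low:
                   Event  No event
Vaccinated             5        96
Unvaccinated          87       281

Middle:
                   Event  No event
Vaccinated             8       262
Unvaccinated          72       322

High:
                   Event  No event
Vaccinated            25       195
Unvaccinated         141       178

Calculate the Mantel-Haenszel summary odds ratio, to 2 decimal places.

OR_MH = Σ(aᵢdᵢ/nᵢ) / Σ(bᵢcᵢ/nᵢ), where nᵢ is the stratum total.
Stratum 1 (Low): n = 469; a·d/n = 5·281/469 = 2.9957; b·c/n = 96·87/469 = 17.8081
Stratum 2 (Middle): n = 664; a·d/n = 8·322/664 = 3.8795; b·c/n = 262·72/664 = 28.4096
Stratum 3 (High): n = 539; a·d/n = 25·178/539 = 8.2560; b·c/n = 195·141/539 = 51.0111
OR_MH = (2.9957 + 3.8795 + 8.2560) / (17.8081 + 28.4096 + 51.0111) = 15.1313 / 97.2289 = 0.15563

0.16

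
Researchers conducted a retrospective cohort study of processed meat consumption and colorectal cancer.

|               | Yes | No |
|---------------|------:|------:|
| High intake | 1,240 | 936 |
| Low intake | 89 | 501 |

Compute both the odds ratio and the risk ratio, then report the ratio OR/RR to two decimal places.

1.97

Cells: a = 1240, b = 936, c = 89, d = 501.
OR = (1240·501)/(936·89) = 621240/83304 = 7.45751
Risk in exposed = 1240/2176 = 0.56985; risk in unexposed = 89/590 = 0.15085; RR = 3.77768
OR/RR = 7.45751 / 3.77768 = 1.97410
The outcome is not rare, so the OR lies further from 1 than the RR.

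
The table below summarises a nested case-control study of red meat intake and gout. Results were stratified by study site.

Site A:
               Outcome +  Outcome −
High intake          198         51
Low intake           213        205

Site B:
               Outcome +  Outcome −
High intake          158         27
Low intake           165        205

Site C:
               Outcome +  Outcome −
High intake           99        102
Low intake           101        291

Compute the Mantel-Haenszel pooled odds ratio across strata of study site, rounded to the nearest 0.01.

OR_MH = Σ(aᵢdᵢ/nᵢ) / Σ(bᵢcᵢ/nᵢ), where nᵢ is the stratum total.
Stratum 1 (Site A): n = 667; a·d/n = 198·205/667 = 60.8546; b·c/n = 51·213/667 = 16.2864
Stratum 2 (Site B): n = 555; a·d/n = 158·205/555 = 58.3604; b·c/n = 27·165/555 = 8.0270
Stratum 3 (Site C): n = 593; a·d/n = 99·291/593 = 48.5818; b·c/n = 102·101/593 = 17.3727
OR_MH = (60.8546 + 58.3604 + 48.5818) / (16.2864 + 8.0270 + 17.3727) = 167.7967 / 41.6861 = 4.02525

4.03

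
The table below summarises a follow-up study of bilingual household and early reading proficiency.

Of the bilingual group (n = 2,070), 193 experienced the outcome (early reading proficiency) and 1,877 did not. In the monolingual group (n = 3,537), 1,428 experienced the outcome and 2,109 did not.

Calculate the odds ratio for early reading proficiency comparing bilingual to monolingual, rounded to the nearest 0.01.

From the description: a = 193, b = 1877, c = 1428, d = 2109.
OR = (a·d)/(b·c) = (193 × 2109) / (1877 × 1428) = 407037 / 2680356 = 0.15186
Exposure is associated with lower odds of early reading proficiency (OR = 0.15 < 1).

0.15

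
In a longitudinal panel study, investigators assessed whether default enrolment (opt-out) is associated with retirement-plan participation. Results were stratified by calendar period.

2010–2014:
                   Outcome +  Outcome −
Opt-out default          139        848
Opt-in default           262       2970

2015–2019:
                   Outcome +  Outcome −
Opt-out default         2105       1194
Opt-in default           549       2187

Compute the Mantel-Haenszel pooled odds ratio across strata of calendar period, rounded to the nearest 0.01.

5.34

OR_MH = Σ(aᵢdᵢ/nᵢ) / Σ(bᵢcᵢ/nᵢ), where nᵢ is the stratum total.
Stratum 1 (2010–2014): n = 4219; a·d/n = 139·2970/4219 = 97.8502; b·c/n = 848·262/4219 = 52.6608
Stratum 2 (2015–2019): n = 6035; a·d/n = 2105·2187/6035 = 762.8227; b·c/n = 1194·549/6035 = 108.6174
OR_MH = (97.8502 + 762.8227) / (52.6608 + 108.6174) = 860.6729 / 161.2782 = 5.33657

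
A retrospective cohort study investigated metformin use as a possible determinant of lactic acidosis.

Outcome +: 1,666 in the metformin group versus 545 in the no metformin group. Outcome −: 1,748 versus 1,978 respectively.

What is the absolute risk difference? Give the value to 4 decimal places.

From the description: a = 1666, b = 1748, c = 545, d = 1978.
Risk in exposed = 1666/3414 = 0.487991; risk in unexposed = 545/2523 = 0.216013.
Risk difference = 0.487991 − 0.216013 = 0.271978

0.2720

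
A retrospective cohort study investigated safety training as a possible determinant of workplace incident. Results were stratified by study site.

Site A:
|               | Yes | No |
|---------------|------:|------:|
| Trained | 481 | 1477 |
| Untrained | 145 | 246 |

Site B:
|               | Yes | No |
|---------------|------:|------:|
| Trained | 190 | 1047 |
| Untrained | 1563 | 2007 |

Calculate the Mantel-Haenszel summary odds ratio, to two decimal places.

OR_MH = Σ(aᵢdᵢ/nᵢ) / Σ(bᵢcᵢ/nᵢ), where nᵢ is the stratum total.
Stratum 1 (Site A): n = 2349; a·d/n = 481·246/2349 = 50.3729; b·c/n = 1477·145/2349 = 91.1728
Stratum 2 (Site B): n = 4807; a·d/n = 190·2007/4807 = 79.3281; b·c/n = 1047·1563/4807 = 340.4329
OR_MH = (50.3729 + 79.3281) / (91.1728 + 340.4329) = 129.7010 / 431.6057 = 0.30051

0.30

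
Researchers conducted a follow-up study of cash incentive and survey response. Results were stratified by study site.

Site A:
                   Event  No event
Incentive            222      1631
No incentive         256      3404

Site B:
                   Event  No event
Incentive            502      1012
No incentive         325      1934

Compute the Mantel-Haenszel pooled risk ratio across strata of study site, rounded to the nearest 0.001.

2.069

RR_MH = Σ(aᵢ·n₀ᵢ/nᵢ) / Σ(cᵢ·n₁ᵢ/nᵢ), with n₁ᵢ = aᵢ+bᵢ (exposed), n₀ᵢ = cᵢ+dᵢ (unexposed), nᵢ = n₁ᵢ+n₀ᵢ.
Stratum 1 (Site A): n₁ = 1853, n₀ = 3660, n = 5513; a·n₀/n = 222·3660/5513 = 147.3826; c·n₁/n = 256·1853/5513 = 86.0453
Stratum 2 (Site B): n₁ = 1514, n₀ = 2259, n = 3773; a·n₀/n = 502·2259/3773 = 300.5614; c·n₁/n = 325·1514/3773 = 130.4135
RR_MH = (147.3826 + 300.5614) / (86.0453 + 130.4135) = 447.9439 / 216.4588 = 2.06942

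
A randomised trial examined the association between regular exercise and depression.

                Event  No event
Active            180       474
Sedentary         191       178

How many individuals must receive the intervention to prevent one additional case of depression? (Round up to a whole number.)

Risk in treated group = 180/654 = 0.27523; risk in control = 191/369 = 0.51762.
Absolute risk reduction = 0.51762 − 0.27523 = 0.24239
NNT = 1 / ARR = 1 / 0.24239 = 4.126 → round up → 5

5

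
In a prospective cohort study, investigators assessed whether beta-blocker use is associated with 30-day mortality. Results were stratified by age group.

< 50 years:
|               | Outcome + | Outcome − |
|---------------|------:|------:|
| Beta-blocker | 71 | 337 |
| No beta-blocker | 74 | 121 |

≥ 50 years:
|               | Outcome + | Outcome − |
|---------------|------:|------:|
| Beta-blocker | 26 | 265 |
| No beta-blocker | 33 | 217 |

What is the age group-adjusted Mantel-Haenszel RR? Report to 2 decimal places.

0.52

RR_MH = Σ(aᵢ·n₀ᵢ/nᵢ) / Σ(cᵢ·n₁ᵢ/nᵢ), with n₁ᵢ = aᵢ+bᵢ (exposed), n₀ᵢ = cᵢ+dᵢ (unexposed), nᵢ = n₁ᵢ+n₀ᵢ.
Stratum 1 (< 50 years): n₁ = 408, n₀ = 195, n = 603; a·n₀/n = 71·195/603 = 22.9602; c·n₁/n = 74·408/603 = 50.0697
Stratum 2 (≥ 50 years): n₁ = 291, n₀ = 250, n = 541; a·n₀/n = 26·250/541 = 12.0148; c·n₁/n = 33·291/541 = 17.7505
RR_MH = (22.9602 + 12.0148) / (50.0697 + 17.7505) = 34.9750 / 67.8201 = 0.51570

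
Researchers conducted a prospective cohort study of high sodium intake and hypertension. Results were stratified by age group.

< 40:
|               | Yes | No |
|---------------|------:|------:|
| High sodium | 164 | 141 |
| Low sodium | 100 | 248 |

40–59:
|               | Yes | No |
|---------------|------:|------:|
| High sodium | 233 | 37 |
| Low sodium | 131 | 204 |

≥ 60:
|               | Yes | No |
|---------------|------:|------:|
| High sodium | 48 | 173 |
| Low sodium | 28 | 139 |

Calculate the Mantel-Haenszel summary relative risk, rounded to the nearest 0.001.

1.957

RR_MH = Σ(aᵢ·n₀ᵢ/nᵢ) / Σ(cᵢ·n₁ᵢ/nᵢ), with n₁ᵢ = aᵢ+bᵢ (exposed), n₀ᵢ = cᵢ+dᵢ (unexposed), nᵢ = n₁ᵢ+n₀ᵢ.
Stratum 1 (< 40): n₁ = 305, n₀ = 348, n = 653; a·n₀/n = 164·348/653 = 87.3997; c·n₁/n = 100·305/653 = 46.7075
Stratum 2 (40–59): n₁ = 270, n₀ = 335, n = 605; a·n₀/n = 233·335/605 = 129.0165; c·n₁/n = 131·270/605 = 58.4628
Stratum 3 (≥ 60): n₁ = 221, n₀ = 167, n = 388; a·n₀/n = 48·167/388 = 20.6598; c·n₁/n = 28·221/388 = 15.9485
RR_MH = (87.3997 + 129.0165 + 20.6598) / (46.7075 + 58.4628 + 15.9485) = 237.0760 / 121.1188 = 1.95738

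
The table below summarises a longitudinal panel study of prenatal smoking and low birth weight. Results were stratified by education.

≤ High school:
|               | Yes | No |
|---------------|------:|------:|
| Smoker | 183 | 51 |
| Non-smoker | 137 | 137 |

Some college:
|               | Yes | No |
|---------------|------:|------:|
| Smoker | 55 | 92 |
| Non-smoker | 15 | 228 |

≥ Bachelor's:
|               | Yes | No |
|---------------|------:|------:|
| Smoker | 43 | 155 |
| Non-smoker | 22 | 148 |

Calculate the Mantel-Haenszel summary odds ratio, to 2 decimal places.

OR_MH = Σ(aᵢdᵢ/nᵢ) / Σ(bᵢcᵢ/nᵢ), where nᵢ is the stratum total.
Stratum 1 (≤ High school): n = 508; a·d/n = 183·137/508 = 49.3524; b·c/n = 51·137/508 = 13.7539
Stratum 2 (Some college): n = 390; a·d/n = 55·228/390 = 32.1538; b·c/n = 92·15/390 = 3.5385
Stratum 3 (≥ Bachelor's): n = 368; a·d/n = 43·148/368 = 17.2935; b·c/n = 155·22/368 = 9.2663
OR_MH = (49.3524 + 32.1538 + 17.2935) / (13.7539 + 3.5385 + 9.2663) = 98.7997 / 26.5587 = 3.72005

3.72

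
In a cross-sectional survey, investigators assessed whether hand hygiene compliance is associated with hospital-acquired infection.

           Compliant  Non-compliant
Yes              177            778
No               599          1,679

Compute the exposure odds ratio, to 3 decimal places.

Reading the table with exposure as columns: a = 177 (Compliant, case), b = 599 (Compliant, non-case), c = 778 (Non-compliant, case), d = 1679.
OR = (a·d)/(b·c) = (177 × 1679) / (599 × 778) = 297183 / 466022 = 0.63770
Exposure is associated with lower odds of hospital-acquired infection (OR = 0.64 < 1).

0.638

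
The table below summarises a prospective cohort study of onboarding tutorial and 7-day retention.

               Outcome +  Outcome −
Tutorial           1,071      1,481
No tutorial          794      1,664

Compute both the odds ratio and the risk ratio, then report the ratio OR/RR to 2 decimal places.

1.17

Cells: a = 1071, b = 1481, c = 794, d = 1664.
OR = (1071·1664)/(1481·794) = 1782144/1175914 = 1.51554
Risk in exposed = 1071/2552 = 0.41967; risk in unexposed = 794/2458 = 0.32303; RR = 1.29918
OR/RR = 1.51554 / 1.29918 = 1.16653
The outcome is not rare, so the OR lies further from 1 than the RR.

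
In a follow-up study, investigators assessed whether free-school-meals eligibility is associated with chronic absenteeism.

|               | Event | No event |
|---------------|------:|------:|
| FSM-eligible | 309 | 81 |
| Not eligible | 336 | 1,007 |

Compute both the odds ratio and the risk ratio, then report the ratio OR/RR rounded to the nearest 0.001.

3.610

Cells: a = 309, b = 81, c = 336, d = 1007.
OR = (309·1007)/(81·336) = 311163/27216 = 11.43309
Risk in exposed = 309/390 = 0.79231; risk in unexposed = 336/1343 = 0.25019; RR = 3.16687
OR/RR = 11.43309 / 3.16687 = 3.61021
The outcome is not rare, so the OR lies further from 1 than the RR.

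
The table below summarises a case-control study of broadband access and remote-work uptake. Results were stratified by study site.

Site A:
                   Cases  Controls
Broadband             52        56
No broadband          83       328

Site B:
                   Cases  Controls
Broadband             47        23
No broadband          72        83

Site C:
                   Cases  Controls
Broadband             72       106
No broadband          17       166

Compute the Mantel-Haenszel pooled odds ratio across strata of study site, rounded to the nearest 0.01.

OR_MH = Σ(aᵢdᵢ/nᵢ) / Σ(bᵢcᵢ/nᵢ), where nᵢ is the stratum total.
Stratum 1 (Site A): n = 519; a·d/n = 52·328/519 = 32.8632; b·c/n = 56·83/519 = 8.9557
Stratum 2 (Site B): n = 225; a·d/n = 47·83/225 = 17.3378; b·c/n = 23·72/225 = 7.3600
Stratum 3 (Site C): n = 361; a·d/n = 72·166/361 = 33.1080; b·c/n = 106·17/361 = 4.9917
OR_MH = (32.8632 + 17.3378 + 33.1080) / (8.9557 + 7.3600 + 4.9917) = 83.3090 / 21.3074 = 3.90987

3.91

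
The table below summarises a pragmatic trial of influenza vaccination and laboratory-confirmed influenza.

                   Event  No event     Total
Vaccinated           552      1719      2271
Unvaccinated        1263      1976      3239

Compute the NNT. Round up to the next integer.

7

Risk in treated group = 552/2271 = 0.24306; risk in control = 1263/3239 = 0.38994.
Absolute risk reduction = 0.38994 − 0.24306 = 0.14687
NNT = 1 / ARR = 1 / 0.14687 = 6.809 → round up → 7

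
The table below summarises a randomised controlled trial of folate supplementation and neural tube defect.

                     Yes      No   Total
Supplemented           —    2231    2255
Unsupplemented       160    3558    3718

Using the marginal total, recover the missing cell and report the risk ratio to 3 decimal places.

0.247

The missing cell is in the exposed row: 2255 − 2231 = 24.
So a = 24, b = 2231, c = 160, d = 3558.
RR = [a/(a+b)] / [c/(c+d)] = (24/2255) / (160/3718) = 0.01064/0.04303 = 0.24732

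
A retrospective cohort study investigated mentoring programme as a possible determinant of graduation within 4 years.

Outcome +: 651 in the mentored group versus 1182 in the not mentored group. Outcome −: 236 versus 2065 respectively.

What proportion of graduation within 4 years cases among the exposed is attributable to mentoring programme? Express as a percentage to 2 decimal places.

From the description: a = 651, b = 236, c = 1182, d = 2065.
Risk in exposed = 651/887 = 0.73393; risk in unexposed = 1182/3247 = 0.36403.
RR = 0.73393/0.36403 = 2.01615
AR% = (RR − 1)/RR × 100 = (2.01615 − 1)/2.01615 × 100 = 50.4004%

50.40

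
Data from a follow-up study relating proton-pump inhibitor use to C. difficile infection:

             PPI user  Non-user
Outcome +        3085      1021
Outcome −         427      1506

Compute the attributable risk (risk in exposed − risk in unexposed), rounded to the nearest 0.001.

Reading the table with exposure as columns: a = 3085 (PPI user, case), b = 427 (PPI user, non-case), c = 1021 (Non-user, case), d = 1506.
Risk in exposed = 3085/3512 = 0.878417; risk in unexposed = 1021/2527 = 0.404036.
Risk difference = 0.878417 − 0.404036 = 0.474380

0.474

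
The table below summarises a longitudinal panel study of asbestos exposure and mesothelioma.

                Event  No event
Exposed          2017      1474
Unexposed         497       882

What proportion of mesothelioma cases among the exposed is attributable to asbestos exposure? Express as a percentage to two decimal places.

Cells: a = 2017, b = 1474, c = 497, d = 882.
Risk in exposed = 2017/3491 = 0.57777; risk in unexposed = 497/1379 = 0.36041.
RR = 0.57777/0.36041 = 1.60311
AR% = (RR − 1)/RR × 100 = (1.60311 − 1)/1.60311 × 100 = 37.6213%

37.62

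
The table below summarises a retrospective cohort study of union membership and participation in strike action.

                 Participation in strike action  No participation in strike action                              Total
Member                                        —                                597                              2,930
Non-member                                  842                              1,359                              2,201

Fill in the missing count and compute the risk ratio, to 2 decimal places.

2.08

The missing cell is in the exposed row: 2930 − 597 = 2333.
So a = 2333, b = 597, c = 842, d = 1359.
RR = [a/(a+b)] / [c/(c+d)] = (2333/2930) / (842/2201) = 0.79625/0.38255 = 2.08140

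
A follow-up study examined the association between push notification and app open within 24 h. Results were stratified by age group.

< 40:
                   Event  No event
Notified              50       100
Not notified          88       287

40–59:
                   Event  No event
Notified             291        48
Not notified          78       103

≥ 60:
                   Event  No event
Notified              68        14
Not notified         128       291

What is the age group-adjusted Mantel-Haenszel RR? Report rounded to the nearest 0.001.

RR_MH = Σ(aᵢ·n₀ᵢ/nᵢ) / Σ(cᵢ·n₁ᵢ/nᵢ), with n₁ᵢ = aᵢ+bᵢ (exposed), n₀ᵢ = cᵢ+dᵢ (unexposed), nᵢ = n₁ᵢ+n₀ᵢ.
Stratum 1 (< 40): n₁ = 150, n₀ = 375, n = 525; a·n₀/n = 50·375/525 = 35.7143; c·n₁/n = 88·150/525 = 25.1429
Stratum 2 (40–59): n₁ = 339, n₀ = 181, n = 520; a·n₀/n = 291·181/520 = 101.2904; c·n₁/n = 78·339/520 = 50.8500
Stratum 3 (≥ 60): n₁ = 82, n₀ = 419, n = 501; a·n₀/n = 68·419/501 = 56.8703; c·n₁/n = 128·82/501 = 20.9501
RR_MH = (35.7143 + 101.2904 + 56.8703) / (25.1429 + 50.8500 + 20.9501) = 193.8749 / 96.9430 = 1.99989

2.000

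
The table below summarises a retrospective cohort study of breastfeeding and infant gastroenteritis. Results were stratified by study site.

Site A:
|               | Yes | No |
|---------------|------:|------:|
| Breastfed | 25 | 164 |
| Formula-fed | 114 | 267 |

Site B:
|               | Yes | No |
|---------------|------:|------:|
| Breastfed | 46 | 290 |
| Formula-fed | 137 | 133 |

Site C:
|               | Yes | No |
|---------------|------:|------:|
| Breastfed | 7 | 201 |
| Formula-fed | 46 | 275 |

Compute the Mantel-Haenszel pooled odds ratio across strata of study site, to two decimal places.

OR_MH = Σ(aᵢdᵢ/nᵢ) / Σ(bᵢcᵢ/nᵢ), where nᵢ is the stratum total.
Stratum 1 (Site A): n = 570; a·d/n = 25·267/570 = 11.7105; b·c/n = 164·114/570 = 32.8000
Stratum 2 (Site B): n = 606; a·d/n = 46·133/606 = 10.0957; b·c/n = 290·137/606 = 65.5611
Stratum 3 (Site C): n = 529; a·d/n = 7·275/529 = 3.6389; b·c/n = 201·46/529 = 17.4783
OR_MH = (11.7105 + 10.0957 + 3.6389) / (32.8000 + 65.5611 + 17.4783) = 25.4452 / 115.8393 = 0.21966

0.22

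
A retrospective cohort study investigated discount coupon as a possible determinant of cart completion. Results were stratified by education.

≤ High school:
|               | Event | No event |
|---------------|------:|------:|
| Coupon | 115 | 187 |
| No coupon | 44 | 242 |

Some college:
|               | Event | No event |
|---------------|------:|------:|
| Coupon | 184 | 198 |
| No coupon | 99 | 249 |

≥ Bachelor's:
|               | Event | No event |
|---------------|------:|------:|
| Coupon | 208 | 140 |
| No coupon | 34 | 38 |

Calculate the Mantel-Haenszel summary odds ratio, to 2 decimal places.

2.47

OR_MH = Σ(aᵢdᵢ/nᵢ) / Σ(bᵢcᵢ/nᵢ), where nᵢ is the stratum total.
Stratum 1 (≤ High school): n = 588; a·d/n = 115·242/588 = 47.3299; b·c/n = 187·44/588 = 13.9932
Stratum 2 (Some college): n = 730; a·d/n = 184·249/730 = 62.7616; b·c/n = 198·99/730 = 26.8521
Stratum 3 (≥ Bachelor's): n = 420; a·d/n = 208·38/420 = 18.8190; b·c/n = 140·34/420 = 11.3333
OR_MH = (47.3299 + 62.7616 + 18.8190) / (13.9932 + 26.8521 + 11.3333) = 128.9106 / 52.1786 = 2.47057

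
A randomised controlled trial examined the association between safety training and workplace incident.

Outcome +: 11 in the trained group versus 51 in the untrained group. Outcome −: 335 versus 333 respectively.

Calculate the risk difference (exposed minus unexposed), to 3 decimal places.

-0.101

From the description: a = 11, b = 335, c = 51, d = 333.
Risk in exposed = 11/346 = 0.031792; risk in unexposed = 51/384 = 0.132812.
Risk difference = 0.031792 − 0.132812 = -0.101021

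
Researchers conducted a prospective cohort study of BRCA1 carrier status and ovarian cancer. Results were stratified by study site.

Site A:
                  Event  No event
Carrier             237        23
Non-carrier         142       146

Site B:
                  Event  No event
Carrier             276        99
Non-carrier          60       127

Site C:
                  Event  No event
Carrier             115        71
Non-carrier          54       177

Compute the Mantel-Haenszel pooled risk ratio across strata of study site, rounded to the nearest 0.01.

2.13

RR_MH = Σ(aᵢ·n₀ᵢ/nᵢ) / Σ(cᵢ·n₁ᵢ/nᵢ), with n₁ᵢ = aᵢ+bᵢ (exposed), n₀ᵢ = cᵢ+dᵢ (unexposed), nᵢ = n₁ᵢ+n₀ᵢ.
Stratum 1 (Site A): n₁ = 260, n₀ = 288, n = 548; a·n₀/n = 237·288/548 = 124.5547; c·n₁/n = 142·260/548 = 67.3723
Stratum 2 (Site B): n₁ = 375, n₀ = 187, n = 562; a·n₀/n = 276·187/562 = 91.8363; c·n₁/n = 60·375/562 = 40.0356
Stratum 3 (Site C): n₁ = 186, n₀ = 231, n = 417; a·n₀/n = 115·231/417 = 63.7050; c·n₁/n = 54·186/417 = 24.0863
RR_MH = (124.5547 + 91.8363 + 63.7050) / (67.3723 + 40.0356 + 24.0863) = 280.0961 / 131.4942 = 2.13010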